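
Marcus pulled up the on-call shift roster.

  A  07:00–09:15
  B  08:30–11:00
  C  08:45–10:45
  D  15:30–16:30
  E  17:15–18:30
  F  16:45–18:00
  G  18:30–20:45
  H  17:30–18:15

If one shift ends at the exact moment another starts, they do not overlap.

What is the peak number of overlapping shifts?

Sweep the timeline, counting +1 at each start and −1 at each end (ends before starts at a tie):
07:00 start A → 1
08:30 start B → 2
08:45 start C → 3
09:15 end A → 2
10:45 end C → 1
11:00 end B → 0
15:30 start D → 1
16:30 end D → 0
16:45 start F → 1
17:15 start E → 2
17:30 start H → 3
18:00 end F → 2
18:15 end H → 1
18:30 end E → 0
18:30 start G → 1
20:45 end G → 0
Peak is 3, at 08:45 (A, B, C).

3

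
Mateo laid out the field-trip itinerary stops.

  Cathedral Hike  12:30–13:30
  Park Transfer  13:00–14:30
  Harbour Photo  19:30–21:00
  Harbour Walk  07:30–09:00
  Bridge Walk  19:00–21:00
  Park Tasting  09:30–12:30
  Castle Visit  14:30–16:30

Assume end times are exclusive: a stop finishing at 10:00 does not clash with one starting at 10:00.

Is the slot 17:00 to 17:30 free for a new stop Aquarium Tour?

Harbour Walk: ends 09:00 at or before Aquarium Tour starts 17:00 → clear.
Park Tasting: ends 12:30 at or before Aquarium Tour starts 17:00 → clear.
Cathedral Hike: ends 13:30 at or before Aquarium Tour starts 17:00 → clear.
Park Transfer: ends 14:30 at or before Aquarium Tour starts 17:00 → clear.
Castle Visit: ends 16:30 at or before Aquarium Tour starts 17:00 → clear.
Bridge Walk: starts 19:00 at or after Aquarium Tour ends 17:30 → clear.
Harbour Photo: starts 19:30 at or after Aquarium Tour ends 17:30 → clear.

Yes — the slot is free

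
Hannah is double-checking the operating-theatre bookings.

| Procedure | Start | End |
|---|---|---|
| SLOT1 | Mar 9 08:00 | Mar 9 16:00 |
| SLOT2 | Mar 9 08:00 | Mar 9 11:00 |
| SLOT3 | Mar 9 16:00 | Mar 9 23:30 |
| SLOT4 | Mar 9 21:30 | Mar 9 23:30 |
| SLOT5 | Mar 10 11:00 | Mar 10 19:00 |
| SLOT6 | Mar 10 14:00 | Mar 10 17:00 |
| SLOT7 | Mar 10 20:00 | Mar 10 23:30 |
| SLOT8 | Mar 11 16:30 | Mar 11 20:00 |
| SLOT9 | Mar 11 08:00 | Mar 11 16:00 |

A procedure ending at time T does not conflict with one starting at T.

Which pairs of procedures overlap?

SLOT1 & SLOT2, SLOT3 & SLOT4, SLOT5 & SLOT6

Check each pair: they overlap iff neither finishes before the other starts.
Sorted by start: SLOT1, SLOT2, SLOT3, SLOT4, SLOT5, SLOT6, SLOT7, SLOT9, SLOT8.
SLOT2 starts before SLOT1 ends → SLOT1 and SLOT2 overlap.
SLOT3 starts exactly when SLOT1 ends (back-to-back, no overlap), so nothing later overlaps SLOT1 either.
SLOT3 starts after SLOT2 ends, so nothing later overlaps SLOT2 either.
SLOT4 starts before SLOT3 ends → SLOT3 and SLOT4 overlap.
SLOT5 starts after SLOT3 ends, so nothing later overlaps SLOT3 either.
SLOT5 starts after SLOT4 ends, so nothing later overlaps SLOT4 either.
SLOT6 starts before SLOT5 ends → SLOT5 and SLOT6 overlap.
SLOT7 starts after SLOT5 ends, so nothing later overlaps SLOT5 either.
SLOT7 starts after SLOT6 ends, so nothing later overlaps SLOT6 either.
SLOT9 starts after SLOT7 ends, so nothing later overlaps SLOT7 either.
SLOT8 starts after SLOT9 ends.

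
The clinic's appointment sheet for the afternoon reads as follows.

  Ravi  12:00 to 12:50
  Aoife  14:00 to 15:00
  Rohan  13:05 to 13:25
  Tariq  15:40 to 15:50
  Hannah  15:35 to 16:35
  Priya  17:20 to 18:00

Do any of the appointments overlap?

Yes

Check each pair: they overlap iff neither finishes before the other starts.
Sorted by start: Ravi, Rohan, Aoife, Hannah, Tariq, Priya.
Rohan starts after Ravi ends; Ravi is clear from here.
Aoife starts after Rohan ends; Rohan is clear from here.
Hannah starts after Aoife ends; Aoife is clear from here.
Tariq starts before Hannah ends → Hannah and Tariq overlap.
That's a conflict, so the schedule is not conflict-free.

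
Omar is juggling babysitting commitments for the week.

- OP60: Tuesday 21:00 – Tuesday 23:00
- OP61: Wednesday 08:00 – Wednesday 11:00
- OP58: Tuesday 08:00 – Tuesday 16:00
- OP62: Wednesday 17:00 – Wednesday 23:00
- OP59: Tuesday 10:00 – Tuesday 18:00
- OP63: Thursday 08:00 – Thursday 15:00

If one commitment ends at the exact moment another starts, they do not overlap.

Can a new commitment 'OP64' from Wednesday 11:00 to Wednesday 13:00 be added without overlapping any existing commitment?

Yes — the slot is free

OP58: ends Tuesday 16:00 at or before OP64 starts Wednesday 11:00 → clear.
OP59: ends Tuesday 18:00 at or before OP64 starts Wednesday 11:00 → clear.
OP60: ends Tuesday 23:00 at or before OP64 starts Wednesday 11:00 → clear.
OP61: ends Wednesday 11:00 at or before OP64 starts Wednesday 11:00 → clear.
OP62: starts Wednesday 17:00 at or after OP64 ends Wednesday 13:00 → clear.
OP63: starts Thursday 08:00 at or after OP64 ends Wednesday 13:00 → clear.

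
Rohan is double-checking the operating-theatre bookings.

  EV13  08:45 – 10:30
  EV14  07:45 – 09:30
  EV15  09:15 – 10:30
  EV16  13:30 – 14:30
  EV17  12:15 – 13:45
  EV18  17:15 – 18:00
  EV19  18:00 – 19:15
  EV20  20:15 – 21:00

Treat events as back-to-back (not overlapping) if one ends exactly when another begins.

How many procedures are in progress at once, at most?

3

Sort all start/end points and keep a running count:
07:45 start EV14 → 1
08:45 start EV13 → 2
09:15 start EV15 → 3
09:30 end EV14 → 2
10:30 end EV13 → 1
10:30 end EV15 → 0
12:15 start EV17 → 1
13:30 start EV16 → 2
13:45 end EV17 → 1
14:30 end EV16 → 0
17:15 start EV18 → 1
18:00 end EV18 → 0
18:00 start EV19 → 1
19:15 end EV19 → 0
20:15 start EV20 → 1
21:00 end EV20 → 0
Peak is 3, at 09:15 (EV13, EV14, EV15).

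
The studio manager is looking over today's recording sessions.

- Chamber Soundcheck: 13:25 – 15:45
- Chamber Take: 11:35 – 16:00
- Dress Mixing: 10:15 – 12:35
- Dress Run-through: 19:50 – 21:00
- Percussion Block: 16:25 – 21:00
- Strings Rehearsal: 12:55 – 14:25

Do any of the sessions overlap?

Sorted by start: Dress Mixing, Chamber Take, Strings Rehearsal, Chamber Soundcheck, Percussion Block, Dress Run-through.
Chamber Take starts before Dress Mixing ends → Dress Mixing and Chamber Take overlap.
That's a conflict, so the schedule is not conflict-free.

Yes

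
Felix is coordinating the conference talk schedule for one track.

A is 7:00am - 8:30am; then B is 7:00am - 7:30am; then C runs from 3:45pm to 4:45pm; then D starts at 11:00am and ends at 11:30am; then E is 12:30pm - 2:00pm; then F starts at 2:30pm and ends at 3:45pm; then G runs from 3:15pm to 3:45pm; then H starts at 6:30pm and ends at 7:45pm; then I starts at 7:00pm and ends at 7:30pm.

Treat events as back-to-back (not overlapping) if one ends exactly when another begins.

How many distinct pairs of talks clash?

Sorted by start: A, B, D, E, F, G, C, H, I.
B starts before A ends → A and B overlap.
D starts after A ends, so A has no further overlaps.
D starts after B ends, so B has no further overlaps.
E starts after D ends, so D has no further overlaps.
F starts after E ends, so E has no further overlaps.
G starts before F ends → F and G overlap.
C starts exactly when F ends (back-to-back, no overlap), so F has no further overlaps.
C starts exactly when G ends (back-to-back, no overlap), so G has no further overlaps.
H starts after C ends, so C has no further overlaps.
I starts before H ends → H and I overlap.
Overlapping pairs: A & B, F & G, H & I — 3 in total.

3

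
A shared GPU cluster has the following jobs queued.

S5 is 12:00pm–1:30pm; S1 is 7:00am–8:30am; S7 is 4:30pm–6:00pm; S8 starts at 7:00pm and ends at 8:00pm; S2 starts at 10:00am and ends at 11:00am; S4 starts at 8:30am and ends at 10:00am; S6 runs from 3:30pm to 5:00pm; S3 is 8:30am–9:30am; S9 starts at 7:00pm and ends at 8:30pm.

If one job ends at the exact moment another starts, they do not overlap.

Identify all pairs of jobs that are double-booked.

S3 & S4, S6 & S7, S8 & S9

Check each pair: they overlap iff neither finishes before the other starts.
Sorted by start: S1, S3, S4, S2, S5, S6, S7, S8, S9.
S3 starts exactly when S1 ends (back-to-back, no overlap), so S1 has no further overlaps.
S4 starts before S3 ends → S3 and S4 overlap.
S2 starts after S3 ends, so S3 has no further overlaps.
S2 starts exactly when S4 ends (back-to-back, no overlap), so S4 has no further overlaps.
S5 starts after S2 ends, so S2 has no further overlaps.
S6 starts after S5 ends, so S5 has no further overlaps.
S7 starts before S6 ends → S6 and S7 overlap.
S8 starts after S6 ends, so S6 has no further overlaps.
S8 starts after S7 ends, so S7 has no further overlaps.
S9 starts before S8 ends → S8 and S9 overlap.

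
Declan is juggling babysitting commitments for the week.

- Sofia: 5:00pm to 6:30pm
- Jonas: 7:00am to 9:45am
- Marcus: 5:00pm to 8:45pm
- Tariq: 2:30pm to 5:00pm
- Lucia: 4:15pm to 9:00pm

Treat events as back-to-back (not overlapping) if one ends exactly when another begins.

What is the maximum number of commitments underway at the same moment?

Sort all start/end points and keep a running count:
7:00am start Jonas → 1
9:45am end Jonas → 0
2:30pm start Tariq → 1
4:15pm start Lucia → 2
5:00pm end Tariq → 1
5:00pm start Marcus → 2
5:00pm start Sofia → 3
6:30pm end Sofia → 2
8:45pm end Marcus → 1
9:00pm end Lucia → 0
Peak is 3, at 5:00pm (Lucia, Marcus, Sofia).

3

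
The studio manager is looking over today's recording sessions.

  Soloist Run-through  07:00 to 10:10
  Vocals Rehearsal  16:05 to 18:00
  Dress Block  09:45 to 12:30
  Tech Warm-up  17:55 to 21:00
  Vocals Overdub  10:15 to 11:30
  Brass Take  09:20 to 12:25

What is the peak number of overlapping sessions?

3

Walk through starts and ends in time order (an end at T is processed before a start at T):
07:00 start Soloist Run-through → 1
09:20 start Brass Take → 2
09:45 start Dress Block → 3
10:10 end Soloist Run-through → 2
10:15 start Vocals Overdub → 3
11:30 end Vocals Overdub → 2
12:25 end Brass Take → 1
12:30 end Dress Block → 0
16:05 start Vocals Rehearsal → 1
17:55 start Tech Warm-up → 2
18:00 end Vocals Rehearsal → 1
21:00 end Tech Warm-up → 0
Peak is 3, at 09:45 (Brass Take, Dress Block, Soloist Run-through).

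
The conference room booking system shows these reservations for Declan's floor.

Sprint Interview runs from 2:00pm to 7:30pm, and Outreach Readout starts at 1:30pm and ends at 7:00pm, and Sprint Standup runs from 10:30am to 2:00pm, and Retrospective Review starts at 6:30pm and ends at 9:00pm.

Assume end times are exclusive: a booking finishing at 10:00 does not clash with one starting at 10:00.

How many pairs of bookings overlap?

4

Sorted by start: Sprint Standup, Outreach Readout, Sprint Interview, Retrospective Review.
Outreach Readout starts before Sprint Standup ends → Sprint Standup and Outreach Readout overlap.
Sprint Interview starts exactly when Sprint Standup ends (back-to-back, no overlap); Sprint Standup is clear from here.
Sprint Interview starts before Outreach Readout ends → Outreach Readout and Sprint Interview overlap.
Retrospective Review starts before Outreach Readout ends → Outreach Readout and Retrospective Review overlap.
Retrospective Review starts before Sprint Interview ends → Sprint Interview and Retrospective Review overlap.
Overlapping pairs: Outreach Readout & Retrospective Review, Outreach Readout & Sprint Interview, Outreach Readout & Sprint Standup, Retrospective Review & Sprint Interview — 4 in total.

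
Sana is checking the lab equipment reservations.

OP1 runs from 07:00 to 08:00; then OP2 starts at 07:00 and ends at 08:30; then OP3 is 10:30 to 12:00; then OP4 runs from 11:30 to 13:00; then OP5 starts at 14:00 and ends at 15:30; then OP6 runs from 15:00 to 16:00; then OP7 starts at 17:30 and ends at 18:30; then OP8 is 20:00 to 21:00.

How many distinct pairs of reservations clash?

3

Sorted by start: OP1, OP2, OP3, OP4, OP5, OP6, OP7, OP8.
OP2 starts before OP1 ends → OP1 and OP2 overlap.
OP3 starts after OP1 ends; OP1 is clear from here.
OP3 starts after OP2 ends; OP2 is clear from here.
OP4 starts before OP3 ends → OP3 and OP4 overlap.
OP5 starts after OP3 ends; OP3 is clear from here.
OP5 starts after OP4 ends; OP4 is clear from here.
OP6 starts before OP5 ends → OP5 and OP6 overlap.
OP7 starts after OP5 ends; OP5 is clear from here.
OP7 starts after OP6 ends; OP6 is clear from here.
OP8 starts after OP7 ends.
Overlapping pairs: OP1 & OP2, OP3 & OP4, OP5 & OP6 — 3 in total.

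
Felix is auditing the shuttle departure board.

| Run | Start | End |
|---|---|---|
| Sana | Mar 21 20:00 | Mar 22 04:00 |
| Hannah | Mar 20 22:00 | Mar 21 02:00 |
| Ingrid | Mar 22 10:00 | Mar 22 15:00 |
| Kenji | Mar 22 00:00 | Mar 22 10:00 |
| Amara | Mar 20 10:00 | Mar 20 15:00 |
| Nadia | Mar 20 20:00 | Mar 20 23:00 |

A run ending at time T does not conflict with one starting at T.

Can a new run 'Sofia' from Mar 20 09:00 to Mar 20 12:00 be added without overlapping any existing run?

Amara: starts Mar 20 10:00 before Sofia ends Mar 20 12:00, and ends Mar 20 15:00 after Sofia starts Mar 20 09:00 → overlap.
Nadia: starts Mar 20 20:00 at or after Sofia ends Mar 20 12:00 → clear.
Hannah: starts Mar 20 22:00 at or after Sofia ends Mar 20 12:00 → clear.
Sana: starts Mar 21 20:00 at or after Sofia ends Mar 20 12:00 → clear.
Kenji: starts Mar 22 00:00 at or after Sofia ends Mar 20 12:00 → clear.
Ingrid: starts Mar 22 10:00 at or after Sofia ends Mar 20 12:00 → clear.
Sofia overlaps Amara.

No — it overlaps Amara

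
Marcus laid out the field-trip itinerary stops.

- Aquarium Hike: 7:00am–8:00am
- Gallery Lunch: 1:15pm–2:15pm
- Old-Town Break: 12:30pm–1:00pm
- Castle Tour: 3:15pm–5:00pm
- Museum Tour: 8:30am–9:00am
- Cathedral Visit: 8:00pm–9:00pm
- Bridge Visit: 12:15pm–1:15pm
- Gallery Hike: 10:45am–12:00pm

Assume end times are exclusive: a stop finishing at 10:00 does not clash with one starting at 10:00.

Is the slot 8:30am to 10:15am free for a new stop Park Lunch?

Aquarium Hike: ends 8:00am at or before Park Lunch starts 8:30am → clear.
Museum Tour: starts 8:30am before Park Lunch ends 10:15am, and ends 9:00am after Park Lunch starts 8:30am → overlap.
Gallery Hike: starts 10:45am at or after Park Lunch ends 10:15am → clear.
Bridge Visit: starts 12:15pm at or after Park Lunch ends 10:15am → clear.
Old-Town Break: starts 12:30pm at or after Park Lunch ends 10:15am → clear.
Gallery Lunch: starts 1:15pm at or after Park Lunch ends 10:15am → clear.
Castle Tour: starts 3:15pm at or after Park Lunch ends 10:15am → clear.
Cathedral Visit: starts 8:00pm at or after Park Lunch ends 10:15am → clear.
Park Lunch overlaps Museum Tour.

No — it overlaps Museum Tour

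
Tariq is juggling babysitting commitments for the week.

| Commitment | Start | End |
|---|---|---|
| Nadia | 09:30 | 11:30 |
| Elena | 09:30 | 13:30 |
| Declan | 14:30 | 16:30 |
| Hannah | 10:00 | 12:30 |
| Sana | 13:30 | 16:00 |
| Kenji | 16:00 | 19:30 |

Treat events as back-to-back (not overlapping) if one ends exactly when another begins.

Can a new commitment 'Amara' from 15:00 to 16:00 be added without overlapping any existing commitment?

No — it overlaps Declan, Sana

Nadia: ends 11:30 at or before Amara starts 15:00 → clear.
Elena: ends 13:30 at or before Amara starts 15:00 → clear.
Hannah: ends 12:30 at or before Amara starts 15:00 → clear.
Sana: starts 13:30 before Amara ends 16:00, and ends 16:00 after Amara starts 15:00 → overlap.
Declan: starts 14:30 before Amara ends 16:00, and ends 16:30 after Amara starts 15:00 → overlap.
Kenji: starts 16:00 at or after Amara ends 16:00 → clear.
Amara overlaps Declan, Sana.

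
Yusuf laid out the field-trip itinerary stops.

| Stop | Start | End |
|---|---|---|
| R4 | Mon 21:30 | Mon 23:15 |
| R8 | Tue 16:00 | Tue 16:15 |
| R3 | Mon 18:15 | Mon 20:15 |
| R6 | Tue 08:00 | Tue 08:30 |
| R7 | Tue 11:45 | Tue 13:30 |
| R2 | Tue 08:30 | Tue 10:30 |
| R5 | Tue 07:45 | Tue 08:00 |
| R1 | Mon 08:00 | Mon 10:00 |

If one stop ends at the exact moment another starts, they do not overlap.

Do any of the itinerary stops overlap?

No

Sorted by start: R1, R3, R4, R5, R6, R2, R7, R8.
R3 starts after R1 ends, so nothing later overlaps R1 either.
R4 starts after R3 ends, so nothing later overlaps R3 either.
R5 starts after R4 ends, so nothing later overlaps R4 either.
R6 starts exactly when R5 ends (back-to-back, no overlap), so nothing later overlaps R5 either.
R2 starts exactly when R6 ends (back-to-back, no overlap), so nothing later overlaps R6 either.
R7 starts after R2 ends, so nothing later overlaps R2 either.
R8 starts after R7 ends.
Every pair is clear; the schedule has no overlaps.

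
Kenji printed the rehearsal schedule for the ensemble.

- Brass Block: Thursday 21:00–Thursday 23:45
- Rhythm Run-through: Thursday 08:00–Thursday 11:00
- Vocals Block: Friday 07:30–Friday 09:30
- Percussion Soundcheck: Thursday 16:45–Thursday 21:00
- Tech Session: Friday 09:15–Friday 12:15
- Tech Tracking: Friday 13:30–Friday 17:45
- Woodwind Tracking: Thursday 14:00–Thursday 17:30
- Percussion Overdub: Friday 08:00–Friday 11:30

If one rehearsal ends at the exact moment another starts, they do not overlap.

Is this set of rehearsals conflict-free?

No

Check each pair: they overlap iff neither finishes before the other starts.
Sorted by start: Rhythm Run-through, Woodwind Tracking, Percussion Soundcheck, Brass Block, Vocals Block, Percussion Overdub, Tech Session, Tech Tracking.
Woodwind Tracking starts after Rhythm Run-through ends, so Rhythm Run-through has no further overlaps.
Percussion Soundcheck starts before Woodwind Tracking ends → Woodwind Tracking and Percussion Soundcheck overlap.
That's a conflict, so the schedule is not conflict-free.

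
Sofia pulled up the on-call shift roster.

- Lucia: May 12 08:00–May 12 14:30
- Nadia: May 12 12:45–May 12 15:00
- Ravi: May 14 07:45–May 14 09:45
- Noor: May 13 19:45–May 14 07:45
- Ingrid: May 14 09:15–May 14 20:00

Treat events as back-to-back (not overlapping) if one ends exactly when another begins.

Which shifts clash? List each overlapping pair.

Check each pair: they overlap iff neither finishes before the other starts.
Sorted by start: Lucia, Nadia, Noor, Ravi, Ingrid.
Nadia starts before Lucia ends → Lucia and Nadia overlap.
Noor starts after Lucia ends, so Lucia has no further overlaps.
Noor starts after Nadia ends, so Nadia has no further overlaps.
Ravi starts exactly when Noor ends (back-to-back, no overlap), so Noor has no further overlaps.
Ingrid starts before Ravi ends → Ravi and Ingrid overlap.

Ingrid & Ravi, Lucia & Nadia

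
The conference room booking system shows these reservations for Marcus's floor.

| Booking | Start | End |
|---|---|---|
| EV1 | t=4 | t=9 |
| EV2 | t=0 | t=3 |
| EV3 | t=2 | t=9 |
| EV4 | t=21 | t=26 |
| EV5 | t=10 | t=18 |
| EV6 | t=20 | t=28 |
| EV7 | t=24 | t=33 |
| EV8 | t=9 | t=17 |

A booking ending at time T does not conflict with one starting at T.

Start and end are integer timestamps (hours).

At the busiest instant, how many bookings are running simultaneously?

Sort all start/end points and keep a running count:
t=0 start EV2 → 1
t=2 start EV3 → 2
t=3 end EV2 → 1
t=4 start EV1 → 2
t=9 end EV1 → 1
t=9 end EV3 → 0
t=9 start EV8 → 1
t=10 start EV5 → 2
t=17 end EV8 → 1
t=18 end EV5 → 0
t=20 start EV6 → 1
t=21 start EV4 → 2
t=24 start EV7 → 3
t=26 end EV4 → 2
t=28 end EV6 → 1
t=33 end EV7 → 0
Peak is 3, at t=24 (EV4, EV6, EV7).

3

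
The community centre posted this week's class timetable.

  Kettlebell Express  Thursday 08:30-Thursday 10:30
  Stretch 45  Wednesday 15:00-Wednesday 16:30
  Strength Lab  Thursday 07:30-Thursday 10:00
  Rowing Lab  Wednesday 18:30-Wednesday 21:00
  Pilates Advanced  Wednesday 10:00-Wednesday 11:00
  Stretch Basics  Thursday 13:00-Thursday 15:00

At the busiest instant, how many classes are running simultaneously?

Sweep the timeline, counting +1 at each start and −1 at each end (ends before starts at a tie):
Wednesday 10:00 start Pilates Advanced → 1
Wednesday 11:00 end Pilates Advanced → 0
Wednesday 15:00 start Stretch 45 → 1
Wednesday 16:30 end Stretch 45 → 0
Wednesday 18:30 start Rowing Lab → 1
Wednesday 21:00 end Rowing Lab → 0
Thursday 07:30 start Strength Lab → 1
Thursday 08:30 start Kettlebell Express → 2
Thursday 10:00 end Strength Lab → 1
Thursday 10:30 end Kettlebell Express → 0
Thursday 13:00 start Stretch Basics → 1
Thursday 15:00 end Stretch Basics → 0
Peak is 2, at Thursday 08:30 (Kettlebell Express, Strength Lab).

2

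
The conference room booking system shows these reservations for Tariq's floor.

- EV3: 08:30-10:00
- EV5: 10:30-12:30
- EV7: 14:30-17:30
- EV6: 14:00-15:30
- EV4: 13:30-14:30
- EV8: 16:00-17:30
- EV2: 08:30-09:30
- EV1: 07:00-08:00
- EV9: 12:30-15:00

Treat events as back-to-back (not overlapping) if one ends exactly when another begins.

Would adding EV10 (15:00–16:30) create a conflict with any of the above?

EV1: ends 08:00 at or before EV10 starts 15:00 → clear.
EV2: ends 09:30 at or before EV10 starts 15:00 → clear.
EV3: ends 10:00 at or before EV10 starts 15:00 → clear.
EV5: ends 12:30 at or before EV10 starts 15:00 → clear.
EV9: ends 15:00 at or before EV10 starts 15:00 → clear.
EV4: ends 14:30 at or before EV10 starts 15:00 → clear.
EV6: starts 14:00 before EV10 ends 16:30, and ends 15:30 after EV10 starts 15:00 → overlap.
EV7: starts 14:30 before EV10 ends 16:30, and ends 17:30 after EV10 starts 15:00 → overlap.
EV8: starts 16:00 before EV10 ends 16:30, and ends 17:30 after EV10 starts 15:00 → overlap.
EV10 overlaps EV6, EV7, EV8.

Yes — it overlaps EV6, EV7, EV8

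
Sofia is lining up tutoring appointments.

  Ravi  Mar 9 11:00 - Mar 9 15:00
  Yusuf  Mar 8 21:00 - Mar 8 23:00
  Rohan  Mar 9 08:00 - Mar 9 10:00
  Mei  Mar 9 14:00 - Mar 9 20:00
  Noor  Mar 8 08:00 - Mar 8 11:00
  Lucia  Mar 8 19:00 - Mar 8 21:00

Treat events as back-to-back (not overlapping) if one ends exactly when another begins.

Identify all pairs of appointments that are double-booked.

Check each pair: they overlap iff neither finishes before the other starts.
Sorted by start: Noor, Lucia, Yusuf, Rohan, Ravi, Mei.
Lucia starts after Noor ends, so Noor has no further overlaps.
Yusuf starts exactly when Lucia ends (back-to-back, no overlap), so Lucia has no further overlaps.
Rohan starts after Yusuf ends, so Yusuf has no further overlaps.
Ravi starts after Rohan ends, so Rohan has no further overlaps.
Mei starts before Ravi ends → Ravi and Mei overlap.

Mei & Ravi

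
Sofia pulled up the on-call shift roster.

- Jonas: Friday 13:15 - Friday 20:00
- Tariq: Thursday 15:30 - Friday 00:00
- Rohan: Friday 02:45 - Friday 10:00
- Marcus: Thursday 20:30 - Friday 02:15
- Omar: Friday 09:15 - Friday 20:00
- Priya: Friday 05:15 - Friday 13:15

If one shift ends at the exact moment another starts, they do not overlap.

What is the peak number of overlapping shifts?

3

Sort all start/end points and keep a running count:
Thursday 15:30 start Tariq → 1
Thursday 20:30 start Marcus → 2
Friday 00:00 end Tariq → 1
Friday 02:15 end Marcus → 0
Friday 02:45 start Rohan → 1
Friday 05:15 start Priya → 2
Friday 09:15 start Omar → 3
Friday 10:00 end Rohan → 2
Friday 13:15 end Priya → 1
Friday 13:15 start Jonas → 2
Friday 20:00 end Jonas → 1
Friday 20:00 end Omar → 0
Peak is 3, at Friday 09:15 (Omar, Priya, Rohan).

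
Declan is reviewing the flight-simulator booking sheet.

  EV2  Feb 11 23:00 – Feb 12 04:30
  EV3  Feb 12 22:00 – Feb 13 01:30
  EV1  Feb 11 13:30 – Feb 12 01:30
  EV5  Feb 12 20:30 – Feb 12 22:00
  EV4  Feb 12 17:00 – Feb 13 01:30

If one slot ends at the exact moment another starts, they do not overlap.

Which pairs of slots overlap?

Sorted by start: EV1, EV2, EV4, EV5, EV3.
EV2 starts before EV1 ends → EV1 and EV2 overlap.
EV4 starts after EV1 ends — done with EV1.
EV4 starts after EV2 ends — done with EV2.
EV5 starts before EV4 ends → EV4 and EV5 overlap.
EV3 starts before EV4 ends → EV4 and EV3 overlap.
EV3 starts exactly when EV5 ends (back-to-back, no overlap).

EV1 & EV2, EV3 & EV4, EV4 & EV5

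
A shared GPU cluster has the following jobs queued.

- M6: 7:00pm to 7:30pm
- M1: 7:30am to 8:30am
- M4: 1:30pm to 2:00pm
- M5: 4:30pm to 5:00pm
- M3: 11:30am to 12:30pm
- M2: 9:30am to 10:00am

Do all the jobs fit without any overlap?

Sorted by start: M1, M2, M3, M4, M5, M6.
M2 starts after M1 ends — done with M1.
M3 starts after M2 ends — done with M2.
M4 starts after M3 ends — done with M3.
M5 starts after M4 ends — done with M4.
M6 starts after M5 ends.
Every pair is clear; the schedule has no overlaps.

Yes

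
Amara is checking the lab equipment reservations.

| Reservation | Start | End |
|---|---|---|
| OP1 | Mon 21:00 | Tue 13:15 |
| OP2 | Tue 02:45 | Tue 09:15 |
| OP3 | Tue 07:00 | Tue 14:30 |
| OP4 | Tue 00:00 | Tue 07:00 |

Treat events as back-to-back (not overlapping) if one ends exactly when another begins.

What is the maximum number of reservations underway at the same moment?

3

Walk through starts and ends in time order (an end at T is processed before a start at T):
Mon 21:00 start OP1 → 1
Tue 00:00 start OP4 → 2
Tue 02:45 start OP2 → 3
Tue 07:00 end OP4 → 2
Tue 07:00 start OP3 → 3
Tue 09:15 end OP2 → 2
Tue 13:15 end OP1 → 1
Tue 14:30 end OP3 → 0
Peak is 3, at Tue 02:45 (OP1, OP2, OP4).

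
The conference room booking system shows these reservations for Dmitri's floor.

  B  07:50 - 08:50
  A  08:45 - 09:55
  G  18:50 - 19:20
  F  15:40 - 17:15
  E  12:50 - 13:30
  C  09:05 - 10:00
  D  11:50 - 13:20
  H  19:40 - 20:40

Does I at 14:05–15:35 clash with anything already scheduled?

No — it doesn't clash with anything

B: ends 08:50 at or before I starts 14:05 → clear.
A: ends 09:55 at or before I starts 14:05 → clear.
C: ends 10:00 at or before I starts 14:05 → clear.
D: ends 13:20 at or before I starts 14:05 → clear.
E: ends 13:30 at or before I starts 14:05 → clear.
F: starts 15:40 at or after I ends 15:35 → clear.
G: starts 18:50 at or after I ends 15:35 → clear.
H: starts 19:40 at or after I ends 15:35 → clear.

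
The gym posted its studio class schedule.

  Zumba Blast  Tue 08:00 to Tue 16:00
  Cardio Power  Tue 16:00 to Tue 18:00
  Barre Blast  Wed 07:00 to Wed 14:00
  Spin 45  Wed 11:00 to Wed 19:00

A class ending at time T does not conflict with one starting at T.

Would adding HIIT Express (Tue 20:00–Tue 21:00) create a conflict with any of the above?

Zumba Blast: ends Tue 16:00 at or before HIIT Express starts Tue 20:00 → clear.
Cardio Power: ends Tue 18:00 at or before HIIT Express starts Tue 20:00 → clear.
Barre Blast: starts Wed 07:00 at or after HIIT Express ends Tue 21:00 → clear.
Spin 45: starts Wed 11:00 at or after HIIT Express ends Tue 21:00 → clear.

No — it doesn't clash with anything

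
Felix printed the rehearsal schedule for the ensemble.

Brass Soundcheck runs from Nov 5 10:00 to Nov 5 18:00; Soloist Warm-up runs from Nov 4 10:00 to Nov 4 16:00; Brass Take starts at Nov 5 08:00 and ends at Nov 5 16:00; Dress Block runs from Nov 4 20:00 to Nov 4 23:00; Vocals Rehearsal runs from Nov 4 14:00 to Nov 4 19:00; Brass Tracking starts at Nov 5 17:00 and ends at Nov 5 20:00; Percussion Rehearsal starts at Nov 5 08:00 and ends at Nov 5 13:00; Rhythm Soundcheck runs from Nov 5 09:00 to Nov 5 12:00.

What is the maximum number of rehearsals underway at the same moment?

4

Sweep the timeline, counting +1 at each start and −1 at each end (ends before starts at a tie):
Nov 4 10:00 start Soloist Warm-up → 1
Nov 4 14:00 start Vocals Rehearsal → 2
Nov 4 16:00 end Soloist Warm-up → 1
Nov 4 19:00 end Vocals Rehearsal → 0
Nov 4 20:00 start Dress Block → 1
Nov 4 23:00 end Dress Block → 0
Nov 5 08:00 start Brass Take → 1
Nov 5 08:00 start Percussion Rehearsal → 2
Nov 5 09:00 start Rhythm Soundcheck → 3
Nov 5 10:00 start Brass Soundcheck → 4
Nov 5 12:00 end Rhythm Soundcheck → 3
Nov 5 13:00 end Percussion Rehearsal → 2
Nov 5 16:00 end Brass Take → 1
Nov 5 17:00 start Brass Tracking → 2
Nov 5 18:00 end Brass Soundcheck → 1
Nov 5 20:00 end Brass Tracking → 0
Peak is 4, at Nov 5 10:00 (Brass Soundcheck, Brass Take, Percussion Rehearsal, Rhythm Soundcheck).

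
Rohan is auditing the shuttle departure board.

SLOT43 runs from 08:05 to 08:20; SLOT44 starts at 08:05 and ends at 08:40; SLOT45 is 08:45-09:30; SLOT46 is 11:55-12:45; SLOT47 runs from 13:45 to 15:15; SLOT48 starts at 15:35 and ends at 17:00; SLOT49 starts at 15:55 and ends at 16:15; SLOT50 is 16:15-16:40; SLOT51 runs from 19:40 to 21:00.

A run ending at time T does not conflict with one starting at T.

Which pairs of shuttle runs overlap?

Sorted by start: SLOT43, SLOT44, SLOT45, SLOT46, SLOT47, SLOT48, SLOT49, SLOT50, SLOT51.
SLOT44 starts before SLOT43 ends → SLOT43 and SLOT44 overlap.
SLOT45 starts after SLOT43 ends — done with SLOT43.
SLOT45 starts after SLOT44 ends — done with SLOT44.
SLOT46 starts after SLOT45 ends — done with SLOT45.
SLOT47 starts after SLOT46 ends — done with SLOT46.
SLOT48 starts after SLOT47 ends — done with SLOT47.
SLOT49 starts before SLOT48 ends → SLOT48 and SLOT49 overlap.
SLOT50 starts before SLOT48 ends → SLOT48 and SLOT50 overlap.
SLOT51 starts after SLOT48 ends.
SLOT50 starts exactly when SLOT49 ends (back-to-back, no overlap) — done with SLOT49.
SLOT51 starts after SLOT50 ends.

SLOT43 & SLOT44, SLOT48 & SLOT49, SLOT48 & SLOT50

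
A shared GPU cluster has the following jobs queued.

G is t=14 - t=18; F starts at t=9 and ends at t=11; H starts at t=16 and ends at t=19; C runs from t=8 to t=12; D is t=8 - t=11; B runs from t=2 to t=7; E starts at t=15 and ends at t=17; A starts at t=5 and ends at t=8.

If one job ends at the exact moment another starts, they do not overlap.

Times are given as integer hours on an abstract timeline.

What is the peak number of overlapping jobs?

3

Sweep the timeline, counting +1 at each start and −1 at each end (ends before starts at a tie):
t=2 start B → 1
t=5 start A → 2
t=7 end B → 1
t=8 end A → 0
t=8 start C → 1
t=8 start D → 2
t=9 start F → 3
t=11 end D → 2
t=11 end F → 1
t=12 end C → 0
t=14 start G → 1
t=15 start E → 2
t=16 start H → 3
t=17 end E → 2
t=18 end G → 1
t=19 end H → 0
Peak is 3, at t=9 (C, D, F).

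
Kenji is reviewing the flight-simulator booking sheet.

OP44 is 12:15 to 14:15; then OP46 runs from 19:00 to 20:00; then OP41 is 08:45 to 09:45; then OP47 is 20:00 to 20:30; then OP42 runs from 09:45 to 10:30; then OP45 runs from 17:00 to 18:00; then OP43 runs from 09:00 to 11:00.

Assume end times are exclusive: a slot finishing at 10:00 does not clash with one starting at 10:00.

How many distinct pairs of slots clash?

2

Sorted by start: OP41, OP43, OP42, OP44, OP45, OP46, OP47.
OP43 starts before OP41 ends → OP41 and OP43 overlap.
OP42 starts exactly when OP41 ends (back-to-back, no overlap), so nothing later overlaps OP41 either.
OP42 starts before OP43 ends → OP43 and OP42 overlap.
OP44 starts after OP43 ends, so nothing later overlaps OP43 either.
OP44 starts after OP42 ends, so nothing later overlaps OP42 either.
OP45 starts after OP44 ends, so nothing later overlaps OP44 either.
OP46 starts after OP45 ends, so nothing later overlaps OP45 either.
OP47 starts exactly when OP46 ends (back-to-back, no overlap).
Overlapping pairs: OP41 & OP43, OP42 & OP43 — 2 in total.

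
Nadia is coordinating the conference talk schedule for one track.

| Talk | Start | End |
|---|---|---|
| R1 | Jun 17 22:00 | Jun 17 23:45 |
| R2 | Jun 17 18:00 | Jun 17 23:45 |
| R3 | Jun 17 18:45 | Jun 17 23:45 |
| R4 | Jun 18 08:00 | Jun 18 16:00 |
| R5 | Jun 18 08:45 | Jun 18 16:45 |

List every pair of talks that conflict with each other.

Sorted by start: R2, R3, R1, R4, R5.
R3 starts before R2 ends → R2 and R3 overlap.
R1 starts before R2 ends → R2 and R1 overlap.
R4 starts after R2 ends, so nothing later overlaps R2 either.
R1 starts before R3 ends → R3 and R1 overlap.
R4 starts after R3 ends, so nothing later overlaps R3 either.
R4 starts after R1 ends, so nothing later overlaps R1 either.
R5 starts before R4 ends → R4 and R5 overlap.

R1 & R2, R1 & R3, R2 & R3, R4 & R5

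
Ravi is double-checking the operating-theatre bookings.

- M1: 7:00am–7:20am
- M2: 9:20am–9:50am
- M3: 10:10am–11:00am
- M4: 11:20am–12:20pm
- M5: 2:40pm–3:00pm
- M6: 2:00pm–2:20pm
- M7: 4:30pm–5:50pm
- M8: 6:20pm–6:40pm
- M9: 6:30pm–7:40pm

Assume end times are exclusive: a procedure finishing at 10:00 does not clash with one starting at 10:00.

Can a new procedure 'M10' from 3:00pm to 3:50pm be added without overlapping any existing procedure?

M1: ends 7:20am at or before M10 starts 3:00pm → clear.
M2: ends 9:50am at or before M10 starts 3:00pm → clear.
M3: ends 11:00am at or before M10 starts 3:00pm → clear.
M4: ends 12:20pm at or before M10 starts 3:00pm → clear.
M6: ends 2:20pm at or before M10 starts 3:00pm → clear.
M5: ends 3:00pm at or before M10 starts 3:00pm → clear.
M7: starts 4:30pm at or after M10 ends 3:50pm → clear.
M8: starts 6:20pm at or after M10 ends 3:50pm → clear.
M9: starts 6:30pm at or after M10 ends 3:50pm → clear.

Yes — the slot is free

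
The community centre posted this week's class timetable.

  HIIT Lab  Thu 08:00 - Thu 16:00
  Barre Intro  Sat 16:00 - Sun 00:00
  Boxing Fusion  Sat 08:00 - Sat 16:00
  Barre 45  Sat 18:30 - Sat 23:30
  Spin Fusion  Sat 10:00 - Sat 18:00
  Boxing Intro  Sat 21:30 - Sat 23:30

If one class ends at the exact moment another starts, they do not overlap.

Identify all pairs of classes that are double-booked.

Barre 45 & Barre Intro, Barre 45 & Boxing Intro, Barre Intro & Boxing Intro, Barre Intro & Spin Fusion, Boxing Fusion & Spin Fusion

Sorted by start: HIIT Lab, Boxing Fusion, Spin Fusion, Barre Intro, Barre 45, Boxing Intro.
Boxing Fusion starts after HIIT Lab ends, so nothing later overlaps HIIT Lab either.
Spin Fusion starts before Boxing Fusion ends → Boxing Fusion and Spin Fusion overlap.
Barre Intro starts exactly when Boxing Fusion ends (back-to-back, no overlap), so nothing later overlaps Boxing Fusion either.
Barre Intro starts before Spin Fusion ends → Spin Fusion and Barre Intro overlap.
Barre 45 starts after Spin Fusion ends, so nothing later overlaps Spin Fusion either.
Barre 45 starts before Barre Intro ends → Barre Intro and Barre 45 overlap.
Boxing Intro starts before Barre Intro ends → Barre Intro and Boxing Intro overlap.
Boxing Intro starts before Barre 45 ends → Barre 45 and Boxing Intro overlap.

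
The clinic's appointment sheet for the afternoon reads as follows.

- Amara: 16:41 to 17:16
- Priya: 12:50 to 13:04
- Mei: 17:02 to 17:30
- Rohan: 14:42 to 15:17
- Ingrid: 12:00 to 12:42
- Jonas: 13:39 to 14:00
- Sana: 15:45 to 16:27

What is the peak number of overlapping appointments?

Sweep the timeline, counting +1 at each start and −1 at each end (ends before starts at a tie):
12:00 start Ingrid → 1
12:42 end Ingrid → 0
12:50 start Priya → 1
13:04 end Priya → 0
13:39 start Jonas → 1
14:00 end Jonas → 0
14:42 start Rohan → 1
15:17 end Rohan → 0
15:45 start Sana → 1
16:27 end Sana → 0
16:41 start Amara → 1
17:02 start Mei → 2
17:16 end Amara → 1
17:30 end Mei → 0
Peak is 2, at 17:02 (Amara, Mei).

2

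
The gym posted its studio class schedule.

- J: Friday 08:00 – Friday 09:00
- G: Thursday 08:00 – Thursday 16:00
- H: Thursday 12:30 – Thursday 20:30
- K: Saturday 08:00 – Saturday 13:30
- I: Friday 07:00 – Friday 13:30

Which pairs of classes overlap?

G & H, I & J

Sorted by start: G, H, I, J, K.
H starts before G ends → G and H overlap.
I starts after G ends; G is clear from here.
I starts after H ends; H is clear from here.
J starts before I ends → I and J overlap.
K starts after I ends.
K starts after J ends.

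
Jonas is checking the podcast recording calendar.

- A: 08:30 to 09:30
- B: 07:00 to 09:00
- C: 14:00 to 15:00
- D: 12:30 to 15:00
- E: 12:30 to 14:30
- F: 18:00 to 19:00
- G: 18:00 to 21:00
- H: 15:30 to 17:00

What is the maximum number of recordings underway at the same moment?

Sweep the timeline, counting +1 at each start and −1 at each end (ends before starts at a tie):
07:00 start B → 1
08:30 start A → 2
09:00 end B → 1
09:30 end A → 0
12:30 start D → 1
12:30 start E → 2
14:00 start C → 3
14:30 end E → 2
15:00 end C → 1
15:00 end D → 0
15:30 start H → 1
17:00 end H → 0
18:00 start F → 1
18:00 start G → 2
19:00 end F → 1
21:00 end G → 0
Peak is 3, at 14:00 (C, D, E).

3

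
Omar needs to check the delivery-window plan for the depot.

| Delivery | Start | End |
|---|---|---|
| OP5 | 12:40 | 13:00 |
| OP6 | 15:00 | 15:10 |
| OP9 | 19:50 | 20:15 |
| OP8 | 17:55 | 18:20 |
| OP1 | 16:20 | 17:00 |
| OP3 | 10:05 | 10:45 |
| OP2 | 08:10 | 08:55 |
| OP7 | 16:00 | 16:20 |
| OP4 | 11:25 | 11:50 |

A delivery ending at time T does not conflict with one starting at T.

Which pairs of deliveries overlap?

none

Sorted by start: OP2, OP3, OP4, OP5, OP6, OP7, OP1, OP8, OP9.
OP3 starts after OP2 ends, so nothing later overlaps OP2 either.
OP4 starts after OP3 ends, so nothing later overlaps OP3 either.
OP5 starts after OP4 ends, so nothing later overlaps OP4 either.
OP6 starts after OP5 ends, so nothing later overlaps OP5 either.
OP7 starts after OP6 ends, so nothing later overlaps OP6 either.
OP1 starts exactly when OP7 ends (back-to-back, no overlap), so nothing later overlaps OP7 either.
OP8 starts after OP1 ends, so nothing later overlaps OP1 either.
OP9 starts after OP8 ends.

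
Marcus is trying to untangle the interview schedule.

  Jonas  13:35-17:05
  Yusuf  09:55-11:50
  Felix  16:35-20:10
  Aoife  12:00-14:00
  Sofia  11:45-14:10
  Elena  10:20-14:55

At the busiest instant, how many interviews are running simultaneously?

4

Sort all start/end points and keep a running count:
09:55 start Yusuf → 1
10:20 start Elena → 2
11:45 start Sofia → 3
11:50 end Yusuf → 2
12:00 start Aoife → 3
13:35 start Jonas → 4
14:00 end Aoife → 3
14:10 end Sofia → 2
14:55 end Elena → 1
16:35 start Felix → 2
17:05 end Jonas → 1
20:10 end Felix → 0
Peak is 4, at 13:35 (Aoife, Elena, Jonas, Sofia).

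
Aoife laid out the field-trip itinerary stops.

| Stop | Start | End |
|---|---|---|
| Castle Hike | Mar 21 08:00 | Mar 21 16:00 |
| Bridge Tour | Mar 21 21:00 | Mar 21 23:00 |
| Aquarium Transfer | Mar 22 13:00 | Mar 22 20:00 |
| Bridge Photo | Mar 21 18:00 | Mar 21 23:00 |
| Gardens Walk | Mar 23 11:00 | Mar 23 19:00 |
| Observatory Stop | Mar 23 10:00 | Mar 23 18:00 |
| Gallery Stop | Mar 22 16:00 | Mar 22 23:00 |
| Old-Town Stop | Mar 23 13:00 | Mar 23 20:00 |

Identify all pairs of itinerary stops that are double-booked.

Two intervals overlap when each starts before the other ends.
Sorted by start: Castle Hike, Bridge Photo, Bridge Tour, Aquarium Transfer, Gallery Stop, Observatory Stop, Gardens Walk, Old-Town Stop.
Bridge Photo starts after Castle Hike ends — done with Castle Hike.
Bridge Tour starts before Bridge Photo ends → Bridge Photo and Bridge Tour overlap.
Aquarium Transfer starts after Bridge Photo ends — done with Bridge Photo.
Aquarium Transfer starts after Bridge Tour ends — done with Bridge Tour.
Gallery Stop starts before Aquarium Transfer ends → Aquarium Transfer and Gallery Stop overlap.
Observatory Stop starts after Aquarium Transfer ends — done with Aquarium Transfer.
Observatory Stop starts after Gallery Stop ends — done with Gallery Stop.
Gardens Walk starts before Observatory Stop ends → Observatory Stop and Gardens Walk overlap.
Old-Town Stop starts before Observatory Stop ends → Observatory Stop and Old-Town Stop overlap.
Old-Town Stop starts before Gardens Walk ends → Gardens Walk and Old-Town Stop overlap.

Aquarium Transfer & Gallery Stop, Bridge Photo & Bridge Tour, Gardens Walk & Observatory Stop, Gardens Walk & Old-Town Stop, Observatory Stop & Old-Town Stop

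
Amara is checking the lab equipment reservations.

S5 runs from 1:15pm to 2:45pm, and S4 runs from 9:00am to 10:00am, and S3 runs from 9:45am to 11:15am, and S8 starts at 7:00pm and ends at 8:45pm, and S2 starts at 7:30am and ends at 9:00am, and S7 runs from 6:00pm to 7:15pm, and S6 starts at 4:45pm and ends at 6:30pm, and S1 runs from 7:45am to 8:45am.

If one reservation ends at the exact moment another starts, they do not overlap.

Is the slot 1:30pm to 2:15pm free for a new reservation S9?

S2: ends 9:00am at or before S9 starts 1:30pm → clear.
S1: ends 8:45am at or before S9 starts 1:30pm → clear.
S4: ends 10:00am at or before S9 starts 1:30pm → clear.
S3: ends 11:15am at or before S9 starts 1:30pm → clear.
S5: starts 1:15pm before S9 ends 2:15pm, and ends 2:45pm after S9 starts 1:30pm → overlap.
S6: starts 4:45pm at or after S9 ends 2:15pm → clear.
S7: starts 6:00pm at or after S9 ends 2:15pm → clear.
S8: starts 7:00pm at or after S9 ends 2:15pm → clear.
S9 overlaps S5.

No — it overlaps S5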